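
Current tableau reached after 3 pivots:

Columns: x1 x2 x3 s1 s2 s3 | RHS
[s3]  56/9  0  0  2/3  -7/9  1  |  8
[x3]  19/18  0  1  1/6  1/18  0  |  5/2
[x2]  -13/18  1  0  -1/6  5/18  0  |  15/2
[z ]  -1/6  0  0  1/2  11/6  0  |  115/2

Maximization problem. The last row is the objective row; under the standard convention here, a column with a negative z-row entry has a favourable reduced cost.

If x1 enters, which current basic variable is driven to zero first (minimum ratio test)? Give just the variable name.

s3

Ratios: row 1 (s3): 8/(56/9) = 9/7; row 2 (x3): (5/2)/(19/18) = 45/19; row 3 (x2): entry -13/18 ≤ 0, skip.
Minimum ratio 9/7 is in the s3 row, so s3 leaves.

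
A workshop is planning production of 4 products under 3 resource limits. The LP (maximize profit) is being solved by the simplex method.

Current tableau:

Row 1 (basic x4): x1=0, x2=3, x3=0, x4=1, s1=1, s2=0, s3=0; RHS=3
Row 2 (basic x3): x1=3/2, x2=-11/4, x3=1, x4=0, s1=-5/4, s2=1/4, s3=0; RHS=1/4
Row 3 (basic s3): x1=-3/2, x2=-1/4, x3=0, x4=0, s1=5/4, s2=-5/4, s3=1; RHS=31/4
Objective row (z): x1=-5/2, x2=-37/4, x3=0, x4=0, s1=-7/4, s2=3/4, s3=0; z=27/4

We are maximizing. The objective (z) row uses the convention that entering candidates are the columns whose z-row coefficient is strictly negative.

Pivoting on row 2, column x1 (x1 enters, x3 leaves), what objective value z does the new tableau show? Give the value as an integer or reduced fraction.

Minimum ratio for x1: (1/4)/(3/2) = 1/6.
z changes by −(z-row coeff of x1)·ratio = −(-5/2)·(1/6) = 5/12.
New z = 27/4 + (5/12) = 43/6.

43/6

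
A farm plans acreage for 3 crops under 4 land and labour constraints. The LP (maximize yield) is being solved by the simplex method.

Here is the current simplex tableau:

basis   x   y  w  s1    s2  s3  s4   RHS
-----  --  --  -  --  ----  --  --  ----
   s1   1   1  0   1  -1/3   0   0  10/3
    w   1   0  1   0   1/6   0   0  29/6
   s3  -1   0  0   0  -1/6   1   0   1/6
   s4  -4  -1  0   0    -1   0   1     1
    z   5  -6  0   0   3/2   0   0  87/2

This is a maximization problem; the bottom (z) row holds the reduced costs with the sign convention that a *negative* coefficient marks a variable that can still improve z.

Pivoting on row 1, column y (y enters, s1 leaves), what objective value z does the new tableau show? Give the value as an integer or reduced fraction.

Minimum ratio for y: (10/3)/1 = 10/3.
z changes by −(z-row coeff of y)·ratio = −(-6)·(10/3) = 20.
New z = 87/2 + 20 = 127/2.

127/2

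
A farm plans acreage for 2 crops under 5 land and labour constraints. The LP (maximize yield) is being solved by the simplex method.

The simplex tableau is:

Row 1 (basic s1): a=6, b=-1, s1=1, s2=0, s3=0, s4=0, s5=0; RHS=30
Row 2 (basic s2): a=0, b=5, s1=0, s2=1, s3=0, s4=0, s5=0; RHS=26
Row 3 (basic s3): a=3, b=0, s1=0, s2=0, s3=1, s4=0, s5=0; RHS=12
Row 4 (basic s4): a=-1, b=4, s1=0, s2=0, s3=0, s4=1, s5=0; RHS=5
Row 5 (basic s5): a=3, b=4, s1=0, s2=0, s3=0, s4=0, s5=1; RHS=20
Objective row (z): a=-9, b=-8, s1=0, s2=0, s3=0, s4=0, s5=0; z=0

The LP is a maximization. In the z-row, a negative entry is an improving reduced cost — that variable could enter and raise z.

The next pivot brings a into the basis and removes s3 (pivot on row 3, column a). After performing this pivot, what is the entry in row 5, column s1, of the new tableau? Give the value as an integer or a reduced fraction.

0

Pivot element is row 3, column a: 3.
Normalize row 3: new (row 3, s1) = 0/3 = 0.
row 5 ← row 5 − 3·(new row 3): 0 − 3·0 = 0.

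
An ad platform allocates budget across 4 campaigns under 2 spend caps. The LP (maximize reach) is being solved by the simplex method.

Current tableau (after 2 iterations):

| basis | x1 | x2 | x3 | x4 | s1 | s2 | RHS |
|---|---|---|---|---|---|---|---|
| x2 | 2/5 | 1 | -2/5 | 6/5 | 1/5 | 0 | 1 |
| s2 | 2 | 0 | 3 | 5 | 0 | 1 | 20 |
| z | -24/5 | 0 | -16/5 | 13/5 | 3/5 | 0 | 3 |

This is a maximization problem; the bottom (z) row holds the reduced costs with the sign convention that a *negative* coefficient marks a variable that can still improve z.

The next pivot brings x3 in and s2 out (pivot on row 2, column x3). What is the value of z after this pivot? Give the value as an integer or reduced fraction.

Minimum ratio for x3: 20/3 = 20/3.
z changes by −(z-row coeff of x3)·ratio = −(-16/5)·(20/3) = 64/3.
New z = 3 + (64/3) = 73/3.

73/3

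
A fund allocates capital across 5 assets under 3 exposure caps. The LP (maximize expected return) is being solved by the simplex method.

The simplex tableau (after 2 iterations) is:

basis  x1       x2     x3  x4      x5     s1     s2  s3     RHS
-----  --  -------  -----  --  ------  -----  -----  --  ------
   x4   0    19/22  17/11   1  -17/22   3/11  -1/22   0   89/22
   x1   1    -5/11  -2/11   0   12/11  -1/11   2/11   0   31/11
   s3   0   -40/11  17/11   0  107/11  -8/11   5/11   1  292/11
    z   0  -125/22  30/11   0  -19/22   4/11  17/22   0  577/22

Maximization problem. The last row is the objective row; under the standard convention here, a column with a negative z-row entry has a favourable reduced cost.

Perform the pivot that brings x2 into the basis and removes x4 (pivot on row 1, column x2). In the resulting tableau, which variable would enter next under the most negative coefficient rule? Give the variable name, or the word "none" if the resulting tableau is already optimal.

Pivot element 19/22. New z-row = old z-row − (-125/22)·(row 1/(19/22)).
Updated z-row coefficients: x1: 0, x2: 0, x3: 245/19, x4: 125/19, x5: -113/19, s1: 41/19, s2: 9/19, s3: 0.
The most negative is -113/19 in column x5, so x5 would enter next.

x5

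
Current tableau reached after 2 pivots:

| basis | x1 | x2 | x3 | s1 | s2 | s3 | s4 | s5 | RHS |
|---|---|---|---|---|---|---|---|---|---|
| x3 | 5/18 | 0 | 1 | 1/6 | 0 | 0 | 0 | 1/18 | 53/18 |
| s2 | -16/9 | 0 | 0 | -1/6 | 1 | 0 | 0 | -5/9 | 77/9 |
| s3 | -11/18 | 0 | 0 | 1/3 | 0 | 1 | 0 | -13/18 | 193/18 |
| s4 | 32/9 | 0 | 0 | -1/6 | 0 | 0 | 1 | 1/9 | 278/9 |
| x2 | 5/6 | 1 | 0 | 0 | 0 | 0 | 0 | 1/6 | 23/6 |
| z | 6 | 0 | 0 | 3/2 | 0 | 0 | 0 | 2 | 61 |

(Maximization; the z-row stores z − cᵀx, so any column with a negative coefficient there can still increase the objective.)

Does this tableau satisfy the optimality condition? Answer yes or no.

No objective-row coefficient is strictly negative, so no entering variable exists; the tableau is optimal.

yes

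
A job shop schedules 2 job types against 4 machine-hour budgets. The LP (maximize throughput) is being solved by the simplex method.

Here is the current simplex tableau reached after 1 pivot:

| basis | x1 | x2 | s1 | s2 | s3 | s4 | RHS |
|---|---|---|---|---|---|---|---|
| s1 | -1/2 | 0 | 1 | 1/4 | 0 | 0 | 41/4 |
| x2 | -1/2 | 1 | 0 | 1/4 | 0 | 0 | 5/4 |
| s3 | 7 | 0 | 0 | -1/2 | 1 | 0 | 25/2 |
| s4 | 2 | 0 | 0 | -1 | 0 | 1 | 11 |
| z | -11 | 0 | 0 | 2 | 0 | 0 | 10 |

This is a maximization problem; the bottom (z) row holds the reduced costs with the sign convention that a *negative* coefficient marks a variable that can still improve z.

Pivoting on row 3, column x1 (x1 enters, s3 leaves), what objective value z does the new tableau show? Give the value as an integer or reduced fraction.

415/14

Minimum ratio for x1: (25/2)/7 = 25/14.
z changes by −(z-row coeff of x1)·ratio = −(-11)·(25/14) = 275/14.
New z = 10 + (275/14) = 415/14.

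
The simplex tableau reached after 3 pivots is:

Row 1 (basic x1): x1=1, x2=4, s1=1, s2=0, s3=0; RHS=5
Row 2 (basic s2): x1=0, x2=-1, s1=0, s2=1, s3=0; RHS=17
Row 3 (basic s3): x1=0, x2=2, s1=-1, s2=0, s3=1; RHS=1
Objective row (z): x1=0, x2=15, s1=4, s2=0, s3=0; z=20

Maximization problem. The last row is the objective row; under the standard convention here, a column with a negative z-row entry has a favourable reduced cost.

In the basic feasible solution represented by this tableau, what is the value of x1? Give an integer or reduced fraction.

5

x1 is basic (row 1); its value is the RHS of that row: 5.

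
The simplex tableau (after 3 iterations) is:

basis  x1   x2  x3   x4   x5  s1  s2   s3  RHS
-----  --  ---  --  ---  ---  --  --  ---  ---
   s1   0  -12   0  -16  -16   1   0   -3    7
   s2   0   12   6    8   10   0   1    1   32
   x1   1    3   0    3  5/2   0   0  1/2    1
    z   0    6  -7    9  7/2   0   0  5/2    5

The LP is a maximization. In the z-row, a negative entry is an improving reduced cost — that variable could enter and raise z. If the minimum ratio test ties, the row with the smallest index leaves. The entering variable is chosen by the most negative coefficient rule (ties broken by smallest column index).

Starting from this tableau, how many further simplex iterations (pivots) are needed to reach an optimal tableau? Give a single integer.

pivot: x3 in, s2 out → z = 127/3
No improving column remains; optimal.

1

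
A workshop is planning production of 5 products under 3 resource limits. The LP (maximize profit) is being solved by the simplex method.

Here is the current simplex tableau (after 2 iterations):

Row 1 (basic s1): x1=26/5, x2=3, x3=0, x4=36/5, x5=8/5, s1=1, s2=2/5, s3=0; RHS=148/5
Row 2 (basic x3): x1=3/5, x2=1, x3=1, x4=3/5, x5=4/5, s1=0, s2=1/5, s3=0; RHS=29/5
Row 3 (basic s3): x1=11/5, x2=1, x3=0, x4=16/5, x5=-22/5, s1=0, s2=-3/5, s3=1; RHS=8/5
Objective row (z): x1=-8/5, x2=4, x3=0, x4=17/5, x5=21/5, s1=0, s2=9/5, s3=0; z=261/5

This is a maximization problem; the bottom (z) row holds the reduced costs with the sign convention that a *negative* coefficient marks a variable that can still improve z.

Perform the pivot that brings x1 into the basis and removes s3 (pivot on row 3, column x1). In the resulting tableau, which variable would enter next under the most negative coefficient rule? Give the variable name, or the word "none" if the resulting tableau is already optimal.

Pivot element 11/5. New z-row = old z-row − (-8/5)·(row 3/(11/5)).
Updated z-row coefficients: x1: 0, x2: 52/11, x3: 0, x4: 63/11, x5: 1, s1: 0, s2: 15/11, s3: 8/11.
No coefficient is strictly negative; the tableau after this pivot is optimal.

none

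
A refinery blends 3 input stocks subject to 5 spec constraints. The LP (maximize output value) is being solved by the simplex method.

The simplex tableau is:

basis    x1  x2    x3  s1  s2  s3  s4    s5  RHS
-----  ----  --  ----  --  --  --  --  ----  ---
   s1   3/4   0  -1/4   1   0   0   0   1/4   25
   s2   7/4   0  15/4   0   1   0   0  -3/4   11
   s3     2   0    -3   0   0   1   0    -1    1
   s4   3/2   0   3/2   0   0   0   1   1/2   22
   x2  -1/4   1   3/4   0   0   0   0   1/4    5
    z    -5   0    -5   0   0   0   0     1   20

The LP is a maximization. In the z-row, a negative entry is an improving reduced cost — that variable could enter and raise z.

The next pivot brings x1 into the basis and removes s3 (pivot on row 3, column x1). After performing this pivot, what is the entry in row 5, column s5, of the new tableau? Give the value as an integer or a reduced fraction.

Pivot element is row 3, column x1: 2.
Normalize row 3: new (row 3, s5) = (-1)/2 = -1/2.
row 5 ← row 5 − (-1/4)·(new row 3): 1/4 − (-1/4)·(-1/2) = 1/8.

1/8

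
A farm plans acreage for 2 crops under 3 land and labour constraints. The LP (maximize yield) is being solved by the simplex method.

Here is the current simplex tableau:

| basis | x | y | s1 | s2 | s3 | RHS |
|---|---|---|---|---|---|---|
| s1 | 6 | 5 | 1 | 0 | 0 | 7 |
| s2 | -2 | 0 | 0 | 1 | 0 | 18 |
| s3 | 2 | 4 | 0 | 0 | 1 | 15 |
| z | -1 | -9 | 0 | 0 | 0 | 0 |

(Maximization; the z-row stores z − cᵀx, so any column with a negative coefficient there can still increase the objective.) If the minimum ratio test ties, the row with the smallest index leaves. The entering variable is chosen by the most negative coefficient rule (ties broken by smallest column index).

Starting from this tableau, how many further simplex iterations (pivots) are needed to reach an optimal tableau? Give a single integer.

pivot: y in, s1 out → z = 63/5
No improving column remains; optimal.

1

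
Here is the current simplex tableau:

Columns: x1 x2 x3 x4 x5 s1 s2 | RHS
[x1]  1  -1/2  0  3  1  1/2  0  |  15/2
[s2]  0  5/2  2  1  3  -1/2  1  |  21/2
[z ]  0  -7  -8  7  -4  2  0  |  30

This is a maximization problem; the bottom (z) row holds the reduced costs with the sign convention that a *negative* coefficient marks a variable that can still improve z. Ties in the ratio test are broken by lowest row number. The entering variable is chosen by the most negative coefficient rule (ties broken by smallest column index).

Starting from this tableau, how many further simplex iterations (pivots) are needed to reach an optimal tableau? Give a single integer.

1

pivot: x3 in, s2 out → z = 72
No improving column remains; optimal.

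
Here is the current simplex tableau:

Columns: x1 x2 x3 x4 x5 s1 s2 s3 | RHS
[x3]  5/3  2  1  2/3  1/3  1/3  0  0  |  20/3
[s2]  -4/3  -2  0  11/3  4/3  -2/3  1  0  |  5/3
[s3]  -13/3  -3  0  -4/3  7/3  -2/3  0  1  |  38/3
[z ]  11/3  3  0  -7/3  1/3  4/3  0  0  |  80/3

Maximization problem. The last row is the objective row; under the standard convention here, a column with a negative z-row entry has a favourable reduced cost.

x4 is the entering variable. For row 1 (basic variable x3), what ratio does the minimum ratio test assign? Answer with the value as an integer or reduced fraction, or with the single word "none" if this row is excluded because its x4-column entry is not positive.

Ratio = RHS / (x4 entry) = (20/3) / (2/3) = 10.

10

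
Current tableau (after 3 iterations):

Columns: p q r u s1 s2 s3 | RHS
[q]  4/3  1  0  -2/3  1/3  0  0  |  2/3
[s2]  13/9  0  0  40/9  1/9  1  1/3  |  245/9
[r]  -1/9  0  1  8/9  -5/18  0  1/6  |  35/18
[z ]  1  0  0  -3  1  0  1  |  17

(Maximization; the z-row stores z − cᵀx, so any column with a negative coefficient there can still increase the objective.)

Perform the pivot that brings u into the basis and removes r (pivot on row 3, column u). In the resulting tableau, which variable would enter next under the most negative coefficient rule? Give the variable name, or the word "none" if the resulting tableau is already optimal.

Pivot element 8/9. New z-row = old z-row − (-3)·(row 3/(8/9)).
Updated z-row coefficients: p: 5/8, q: 0, r: 27/8, u: 0, s1: 1/16, s2: 0, s3: 25/16.
No coefficient is strictly negative; the tableau after this pivot is optimal.

none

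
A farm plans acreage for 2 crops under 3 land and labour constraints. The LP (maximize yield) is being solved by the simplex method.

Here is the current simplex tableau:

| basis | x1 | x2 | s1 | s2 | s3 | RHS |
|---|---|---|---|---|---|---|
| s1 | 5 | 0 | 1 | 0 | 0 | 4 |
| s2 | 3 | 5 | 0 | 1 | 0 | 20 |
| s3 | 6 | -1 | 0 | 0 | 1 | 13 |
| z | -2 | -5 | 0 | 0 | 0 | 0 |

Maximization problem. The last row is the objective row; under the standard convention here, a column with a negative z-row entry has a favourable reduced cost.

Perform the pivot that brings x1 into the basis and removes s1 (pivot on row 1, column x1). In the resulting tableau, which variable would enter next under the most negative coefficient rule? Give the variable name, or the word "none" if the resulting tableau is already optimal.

x2

Pivot element 5. New z-row = old z-row − (-2)·(row 1/5).
Updated z-row coefficients: x1: 0, x2: -5, s1: 2/5, s2: 0, s3: 0.
The most negative is -5 in column x2, so x2 would enter next.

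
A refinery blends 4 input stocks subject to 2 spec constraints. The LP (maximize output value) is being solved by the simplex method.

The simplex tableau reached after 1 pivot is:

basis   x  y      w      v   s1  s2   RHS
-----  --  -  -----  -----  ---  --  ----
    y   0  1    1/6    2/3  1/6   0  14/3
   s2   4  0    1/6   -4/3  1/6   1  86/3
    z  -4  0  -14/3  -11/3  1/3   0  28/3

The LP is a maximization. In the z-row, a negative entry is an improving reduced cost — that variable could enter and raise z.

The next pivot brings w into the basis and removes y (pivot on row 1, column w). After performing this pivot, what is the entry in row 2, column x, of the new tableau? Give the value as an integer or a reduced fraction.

Pivot element is row 1, column w: 1/6.
Normalize row 1: new (row 1, x) = 0/(1/6) = 0.
row 2 ← row 2 − (1/6)·(new row 1): 4 − (1/6)·0 = 4.

4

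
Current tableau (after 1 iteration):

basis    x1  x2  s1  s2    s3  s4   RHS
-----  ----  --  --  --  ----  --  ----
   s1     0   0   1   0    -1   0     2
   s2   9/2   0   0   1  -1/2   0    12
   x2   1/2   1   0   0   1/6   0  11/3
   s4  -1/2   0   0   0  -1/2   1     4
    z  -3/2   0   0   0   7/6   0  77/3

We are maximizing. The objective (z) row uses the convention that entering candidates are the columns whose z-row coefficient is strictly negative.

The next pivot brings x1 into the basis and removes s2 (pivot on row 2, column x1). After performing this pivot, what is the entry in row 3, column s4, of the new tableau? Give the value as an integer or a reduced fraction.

0

Pivot element is row 2, column x1: 9/2.
Normalize row 2: new (row 2, s4) = 0/(9/2) = 0.
row 3 ← row 3 − (1/2)·(new row 2): 0 − (1/2)·0 = 0.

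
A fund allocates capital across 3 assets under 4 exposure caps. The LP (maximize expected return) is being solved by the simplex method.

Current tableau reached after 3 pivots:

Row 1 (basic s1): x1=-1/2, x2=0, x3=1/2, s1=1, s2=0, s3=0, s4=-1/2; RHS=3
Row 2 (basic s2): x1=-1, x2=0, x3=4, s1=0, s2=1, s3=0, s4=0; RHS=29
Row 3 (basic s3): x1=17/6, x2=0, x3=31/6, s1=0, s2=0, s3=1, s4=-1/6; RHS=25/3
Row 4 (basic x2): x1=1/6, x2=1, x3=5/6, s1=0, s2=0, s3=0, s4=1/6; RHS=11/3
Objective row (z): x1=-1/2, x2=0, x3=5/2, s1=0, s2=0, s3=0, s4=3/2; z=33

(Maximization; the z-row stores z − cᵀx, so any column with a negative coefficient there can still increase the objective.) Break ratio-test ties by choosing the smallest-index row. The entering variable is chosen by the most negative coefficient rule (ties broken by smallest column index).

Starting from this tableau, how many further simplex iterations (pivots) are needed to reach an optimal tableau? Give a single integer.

pivot: x1 in, s3 out → z = 586/17
No improving column remains; optimal.

1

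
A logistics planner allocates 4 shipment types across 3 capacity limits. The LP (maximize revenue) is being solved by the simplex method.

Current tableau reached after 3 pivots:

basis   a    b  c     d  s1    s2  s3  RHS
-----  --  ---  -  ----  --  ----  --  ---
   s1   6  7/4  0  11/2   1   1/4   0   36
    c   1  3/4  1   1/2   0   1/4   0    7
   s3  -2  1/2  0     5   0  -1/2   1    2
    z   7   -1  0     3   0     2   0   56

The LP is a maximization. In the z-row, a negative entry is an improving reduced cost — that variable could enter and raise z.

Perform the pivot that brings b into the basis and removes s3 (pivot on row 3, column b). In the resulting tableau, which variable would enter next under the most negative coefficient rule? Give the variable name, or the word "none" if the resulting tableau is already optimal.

Pivot element 1/2. New z-row = old z-row − (-1)·(row 3/(1/2)).
Updated z-row coefficients: a: 3, b: 0, c: 0, d: 13, s1: 0, s2: 1, s3: 2.
No coefficient is strictly negative; the tableau after this pivot is optimal.

none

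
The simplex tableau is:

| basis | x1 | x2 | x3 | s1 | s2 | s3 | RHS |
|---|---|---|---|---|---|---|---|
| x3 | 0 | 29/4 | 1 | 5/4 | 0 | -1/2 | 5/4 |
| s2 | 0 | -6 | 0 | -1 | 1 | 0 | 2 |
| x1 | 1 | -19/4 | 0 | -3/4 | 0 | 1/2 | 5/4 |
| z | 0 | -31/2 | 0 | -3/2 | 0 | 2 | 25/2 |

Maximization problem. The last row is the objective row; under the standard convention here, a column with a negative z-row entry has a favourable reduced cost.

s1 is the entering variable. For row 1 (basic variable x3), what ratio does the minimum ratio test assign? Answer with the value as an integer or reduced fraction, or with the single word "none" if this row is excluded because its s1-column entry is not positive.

1

Ratio = RHS / (s1 entry) = (5/4) / (5/4) = 1.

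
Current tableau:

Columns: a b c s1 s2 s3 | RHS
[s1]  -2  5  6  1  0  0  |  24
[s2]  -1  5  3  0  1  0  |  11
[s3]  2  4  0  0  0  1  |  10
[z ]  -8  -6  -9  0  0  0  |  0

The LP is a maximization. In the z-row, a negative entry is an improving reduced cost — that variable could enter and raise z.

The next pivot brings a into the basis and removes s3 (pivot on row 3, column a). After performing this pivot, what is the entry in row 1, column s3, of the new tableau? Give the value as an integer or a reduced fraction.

1

Pivot element is row 3, column a: 2.
Normalize row 3: new (row 3, s3) = 1/2 = 1/2.
row 1 ← row 1 − (-2)·(new row 3): 0 − (-2)·(1/2) = 1.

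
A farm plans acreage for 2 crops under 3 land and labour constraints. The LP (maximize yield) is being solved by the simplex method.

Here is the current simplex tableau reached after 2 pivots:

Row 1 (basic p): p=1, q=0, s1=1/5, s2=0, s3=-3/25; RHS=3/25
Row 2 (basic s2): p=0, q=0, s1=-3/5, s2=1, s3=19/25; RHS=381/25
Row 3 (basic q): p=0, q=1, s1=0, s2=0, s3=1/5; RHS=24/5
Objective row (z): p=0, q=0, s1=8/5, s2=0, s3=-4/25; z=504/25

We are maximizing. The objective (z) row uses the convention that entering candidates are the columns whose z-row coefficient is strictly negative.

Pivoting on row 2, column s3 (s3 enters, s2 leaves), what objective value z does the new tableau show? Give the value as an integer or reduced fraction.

Minimum ratio for s3: (381/25)/(19/25) = 381/19.
z changes by −(z-row coeff of s3)·ratio = −(-4/25)·(381/19) = 1524/475.
New z = 504/25 + (1524/475) = 444/19.

444/19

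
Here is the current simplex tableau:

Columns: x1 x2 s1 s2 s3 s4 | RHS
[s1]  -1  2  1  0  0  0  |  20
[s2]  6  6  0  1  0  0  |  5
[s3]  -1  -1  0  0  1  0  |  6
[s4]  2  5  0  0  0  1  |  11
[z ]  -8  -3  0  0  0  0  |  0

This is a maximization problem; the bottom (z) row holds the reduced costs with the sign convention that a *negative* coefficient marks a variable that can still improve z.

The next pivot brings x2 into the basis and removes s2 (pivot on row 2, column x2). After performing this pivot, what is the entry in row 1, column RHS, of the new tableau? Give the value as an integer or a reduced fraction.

Pivot element is row 2, column x2: 6.
Normalize row 2: new (row 2, RHS) = 5/6 = 5/6.
row 1 ← row 1 − 2·(new row 2): 20 − 2·(5/6) = 55/3.

55/3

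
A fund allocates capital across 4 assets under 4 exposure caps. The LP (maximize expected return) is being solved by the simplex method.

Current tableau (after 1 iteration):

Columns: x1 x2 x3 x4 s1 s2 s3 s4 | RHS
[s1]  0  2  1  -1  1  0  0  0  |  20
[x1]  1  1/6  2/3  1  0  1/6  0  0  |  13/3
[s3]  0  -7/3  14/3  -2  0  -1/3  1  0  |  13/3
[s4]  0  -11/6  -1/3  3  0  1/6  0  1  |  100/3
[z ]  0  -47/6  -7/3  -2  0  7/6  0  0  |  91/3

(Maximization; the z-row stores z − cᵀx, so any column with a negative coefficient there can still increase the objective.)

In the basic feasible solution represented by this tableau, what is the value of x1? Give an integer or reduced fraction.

13/3

x1 is basic (row 2); its value is the RHS of that row: 13/3.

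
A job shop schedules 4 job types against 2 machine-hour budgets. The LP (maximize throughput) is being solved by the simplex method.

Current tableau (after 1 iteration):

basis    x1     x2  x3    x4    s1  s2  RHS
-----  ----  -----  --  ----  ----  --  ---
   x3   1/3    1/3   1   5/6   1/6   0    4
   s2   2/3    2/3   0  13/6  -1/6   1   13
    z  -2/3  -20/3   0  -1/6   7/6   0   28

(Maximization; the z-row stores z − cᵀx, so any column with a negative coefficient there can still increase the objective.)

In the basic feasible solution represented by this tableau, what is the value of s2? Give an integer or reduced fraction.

13

s2 is basic (row 2); its value is the RHS of that row: 13.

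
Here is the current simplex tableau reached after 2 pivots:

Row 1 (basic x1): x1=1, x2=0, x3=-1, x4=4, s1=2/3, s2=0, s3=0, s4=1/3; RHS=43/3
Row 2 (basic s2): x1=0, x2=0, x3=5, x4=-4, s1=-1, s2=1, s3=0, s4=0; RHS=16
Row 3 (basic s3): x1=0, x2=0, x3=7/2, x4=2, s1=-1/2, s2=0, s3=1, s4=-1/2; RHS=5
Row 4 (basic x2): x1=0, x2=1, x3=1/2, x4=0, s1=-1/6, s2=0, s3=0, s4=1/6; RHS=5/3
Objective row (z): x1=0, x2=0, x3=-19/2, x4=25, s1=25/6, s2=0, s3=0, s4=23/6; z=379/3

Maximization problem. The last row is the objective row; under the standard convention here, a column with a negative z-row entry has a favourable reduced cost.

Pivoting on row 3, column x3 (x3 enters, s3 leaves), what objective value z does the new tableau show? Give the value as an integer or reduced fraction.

2938/21

Minimum ratio for x3: 5/(7/2) = 10/7.
z changes by −(z-row coeff of x3)·ratio = −(-19/2)·(10/7) = 95/7.
New z = 379/3 + (95/7) = 2938/21.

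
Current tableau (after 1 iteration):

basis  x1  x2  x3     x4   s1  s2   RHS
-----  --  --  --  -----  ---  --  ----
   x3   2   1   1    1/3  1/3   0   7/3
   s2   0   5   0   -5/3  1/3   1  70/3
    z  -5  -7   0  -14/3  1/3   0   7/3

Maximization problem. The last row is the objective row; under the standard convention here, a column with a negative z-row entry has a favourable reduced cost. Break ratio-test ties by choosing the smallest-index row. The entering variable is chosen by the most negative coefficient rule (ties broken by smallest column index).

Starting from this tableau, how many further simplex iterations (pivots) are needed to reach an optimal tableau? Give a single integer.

2

pivot: x2 in, x3 out → z = 56/3
pivot: x4 in, x2 out → z = 35
No improving column remains; optimal.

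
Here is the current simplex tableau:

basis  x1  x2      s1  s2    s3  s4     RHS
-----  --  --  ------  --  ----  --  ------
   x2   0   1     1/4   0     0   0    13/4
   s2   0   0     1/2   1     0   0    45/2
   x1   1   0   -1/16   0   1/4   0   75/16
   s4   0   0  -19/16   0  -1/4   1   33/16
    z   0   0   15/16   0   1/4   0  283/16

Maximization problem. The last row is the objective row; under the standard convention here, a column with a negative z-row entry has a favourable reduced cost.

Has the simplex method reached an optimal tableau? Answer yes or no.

yes

No objective-row coefficient is strictly negative, so no entering variable exists; the tableau is optimal.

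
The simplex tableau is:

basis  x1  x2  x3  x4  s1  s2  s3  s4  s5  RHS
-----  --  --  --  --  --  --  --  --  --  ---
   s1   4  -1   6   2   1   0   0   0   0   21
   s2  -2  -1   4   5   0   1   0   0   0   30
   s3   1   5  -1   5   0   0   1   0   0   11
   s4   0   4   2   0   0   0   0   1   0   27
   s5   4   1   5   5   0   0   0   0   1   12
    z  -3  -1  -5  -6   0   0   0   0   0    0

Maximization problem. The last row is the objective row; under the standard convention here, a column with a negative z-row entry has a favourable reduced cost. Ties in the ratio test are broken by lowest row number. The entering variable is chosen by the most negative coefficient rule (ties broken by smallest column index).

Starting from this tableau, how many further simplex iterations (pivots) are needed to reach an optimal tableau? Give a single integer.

2

pivot: x4 in, s3 out → z = 66/5
pivot: x3 in, s5 out → z = 427/30
No improving column remains; optimal.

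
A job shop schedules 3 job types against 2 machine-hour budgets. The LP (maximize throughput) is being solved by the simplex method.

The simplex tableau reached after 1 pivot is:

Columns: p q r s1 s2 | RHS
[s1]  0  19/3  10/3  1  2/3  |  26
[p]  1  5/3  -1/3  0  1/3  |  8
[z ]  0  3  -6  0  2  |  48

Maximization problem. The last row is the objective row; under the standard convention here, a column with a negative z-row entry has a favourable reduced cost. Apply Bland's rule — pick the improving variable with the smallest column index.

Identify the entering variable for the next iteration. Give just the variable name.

Objective-row coefficients: p: 0, q: 3, r: -6, s1: 0, s2: 2.
Improving columns: r. Bland's rule picks the smallest column index → r.

r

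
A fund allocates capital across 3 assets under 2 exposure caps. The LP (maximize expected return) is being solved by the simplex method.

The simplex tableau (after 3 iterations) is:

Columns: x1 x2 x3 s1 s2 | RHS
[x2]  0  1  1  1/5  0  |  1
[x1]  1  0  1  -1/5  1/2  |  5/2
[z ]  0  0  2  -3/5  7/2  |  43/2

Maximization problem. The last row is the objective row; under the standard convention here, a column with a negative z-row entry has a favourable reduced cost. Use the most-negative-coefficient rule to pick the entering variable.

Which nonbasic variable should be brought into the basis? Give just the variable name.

Objective-row coefficients: x1: 0, x2: 0, x3: 2, s1: -3/5, s2: 7/2.
The most negative is -3/5 in column s1, so s1 enters.

s1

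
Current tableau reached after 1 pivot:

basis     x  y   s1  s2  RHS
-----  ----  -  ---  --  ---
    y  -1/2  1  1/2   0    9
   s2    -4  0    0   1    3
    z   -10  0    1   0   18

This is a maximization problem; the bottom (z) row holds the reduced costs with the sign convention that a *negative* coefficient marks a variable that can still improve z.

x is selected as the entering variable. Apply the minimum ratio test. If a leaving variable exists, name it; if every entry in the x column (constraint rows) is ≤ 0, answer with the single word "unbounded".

x-column entries: row 1: -1/2, row 2: -4. All ≤ 0, so x can increase without bound; the LP is unbounded in this direction.

unbounded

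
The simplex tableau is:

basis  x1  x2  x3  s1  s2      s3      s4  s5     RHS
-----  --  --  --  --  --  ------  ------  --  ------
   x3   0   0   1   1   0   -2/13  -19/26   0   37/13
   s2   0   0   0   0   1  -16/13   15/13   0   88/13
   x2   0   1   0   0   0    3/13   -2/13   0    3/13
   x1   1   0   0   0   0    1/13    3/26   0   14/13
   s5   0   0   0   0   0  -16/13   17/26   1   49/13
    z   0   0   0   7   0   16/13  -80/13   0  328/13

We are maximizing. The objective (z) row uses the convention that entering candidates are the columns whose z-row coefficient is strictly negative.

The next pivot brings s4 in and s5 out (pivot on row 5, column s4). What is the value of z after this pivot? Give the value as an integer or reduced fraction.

1032/17

Minimum ratio for s4: (49/13)/(17/26) = 98/17.
z changes by −(z-row coeff of s4)·ratio = −(-80/13)·(98/17) = 7840/221.
New z = 328/13 + (7840/221) = 1032/17.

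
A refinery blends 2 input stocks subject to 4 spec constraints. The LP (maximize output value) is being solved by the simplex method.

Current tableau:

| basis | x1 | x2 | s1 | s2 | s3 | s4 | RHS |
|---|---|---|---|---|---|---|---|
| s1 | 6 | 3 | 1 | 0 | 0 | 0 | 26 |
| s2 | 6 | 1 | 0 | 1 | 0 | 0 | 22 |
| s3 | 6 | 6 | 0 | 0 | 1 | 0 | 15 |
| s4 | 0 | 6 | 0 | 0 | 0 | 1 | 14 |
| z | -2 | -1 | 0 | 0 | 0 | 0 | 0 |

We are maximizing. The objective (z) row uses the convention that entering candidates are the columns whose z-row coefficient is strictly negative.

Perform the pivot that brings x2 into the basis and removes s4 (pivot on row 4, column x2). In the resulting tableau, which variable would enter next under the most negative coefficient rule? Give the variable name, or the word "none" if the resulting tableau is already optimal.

x1

Pivot element 6. New z-row = old z-row − (-1)·(row 4/6).
Updated z-row coefficients: x1: -2, x2: 0, s1: 0, s2: 0, s3: 0, s4: 1/6.
The most negative is -2 in column x1, so x1 would enter next.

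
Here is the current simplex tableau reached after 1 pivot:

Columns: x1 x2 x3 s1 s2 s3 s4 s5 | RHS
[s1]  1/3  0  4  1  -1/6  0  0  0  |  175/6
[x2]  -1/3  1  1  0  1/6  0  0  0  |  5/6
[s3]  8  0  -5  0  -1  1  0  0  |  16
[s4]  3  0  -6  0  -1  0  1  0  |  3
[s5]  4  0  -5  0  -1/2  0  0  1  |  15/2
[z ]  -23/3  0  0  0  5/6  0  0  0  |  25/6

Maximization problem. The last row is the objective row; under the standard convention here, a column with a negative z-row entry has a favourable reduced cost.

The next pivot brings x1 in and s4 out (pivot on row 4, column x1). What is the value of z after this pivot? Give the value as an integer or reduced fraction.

Minimum ratio for x1: 3/3 = 1.
z changes by −(z-row coeff of x1)·ratio = −(-23/3)·1 = 23/3.
New z = 25/6 + (23/3) = 71/6.

71/6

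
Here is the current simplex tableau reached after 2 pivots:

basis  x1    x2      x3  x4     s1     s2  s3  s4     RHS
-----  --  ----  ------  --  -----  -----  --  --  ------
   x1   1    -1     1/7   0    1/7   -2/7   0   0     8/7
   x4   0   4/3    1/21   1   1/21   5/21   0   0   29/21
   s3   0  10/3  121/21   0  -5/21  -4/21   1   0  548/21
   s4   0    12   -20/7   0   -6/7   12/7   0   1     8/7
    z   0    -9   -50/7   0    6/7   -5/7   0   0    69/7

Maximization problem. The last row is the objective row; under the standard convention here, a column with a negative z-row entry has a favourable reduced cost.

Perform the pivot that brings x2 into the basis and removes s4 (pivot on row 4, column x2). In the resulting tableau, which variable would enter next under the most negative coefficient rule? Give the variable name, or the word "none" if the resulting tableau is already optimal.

x3

Pivot element 12. New z-row = old z-row − (-9)·(row 4/12).
Updated z-row coefficients: x1: 0, x2: 0, x3: -65/7, x4: 0, s1: 3/14, s2: 4/7, s3: 0, s4: 3/4.
The most negative is -65/7 in column x3, so x3 would enter next.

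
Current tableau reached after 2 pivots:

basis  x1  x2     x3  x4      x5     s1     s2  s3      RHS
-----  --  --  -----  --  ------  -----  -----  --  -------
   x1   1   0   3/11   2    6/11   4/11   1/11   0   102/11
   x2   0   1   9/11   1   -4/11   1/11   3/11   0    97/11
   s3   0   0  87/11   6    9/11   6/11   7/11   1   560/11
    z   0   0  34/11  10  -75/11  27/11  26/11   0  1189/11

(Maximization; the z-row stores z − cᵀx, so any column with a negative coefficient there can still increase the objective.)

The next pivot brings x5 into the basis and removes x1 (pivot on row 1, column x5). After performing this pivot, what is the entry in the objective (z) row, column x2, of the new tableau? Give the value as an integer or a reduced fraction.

0

Pivot element is row 1, column x5: 6/11.
Normalize row 1: new (row 1, x2) = 0/(6/11) = 0.
z-row ← z-row − (-75/11)·(new row 1): 0 − (-75/11)·0 = 0.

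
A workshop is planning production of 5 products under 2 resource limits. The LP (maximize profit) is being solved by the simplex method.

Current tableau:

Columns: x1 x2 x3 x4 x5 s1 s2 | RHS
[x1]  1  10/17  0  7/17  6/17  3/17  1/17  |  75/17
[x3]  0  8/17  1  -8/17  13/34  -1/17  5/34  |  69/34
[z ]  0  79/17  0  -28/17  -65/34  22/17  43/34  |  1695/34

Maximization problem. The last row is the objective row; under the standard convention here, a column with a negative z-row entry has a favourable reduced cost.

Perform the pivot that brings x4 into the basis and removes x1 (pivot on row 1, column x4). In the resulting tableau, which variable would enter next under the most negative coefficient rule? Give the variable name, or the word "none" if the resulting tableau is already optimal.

x5

Pivot element 7/17. New z-row = old z-row − (-28/17)·(row 1/(7/17)).
Updated z-row coefficients: x1: 4, x2: 7, x3: 0, x4: 0, x5: -1/2, s1: 2, s2: 3/2.
The most negative is -1/2 in column x5, so x5 would enter next.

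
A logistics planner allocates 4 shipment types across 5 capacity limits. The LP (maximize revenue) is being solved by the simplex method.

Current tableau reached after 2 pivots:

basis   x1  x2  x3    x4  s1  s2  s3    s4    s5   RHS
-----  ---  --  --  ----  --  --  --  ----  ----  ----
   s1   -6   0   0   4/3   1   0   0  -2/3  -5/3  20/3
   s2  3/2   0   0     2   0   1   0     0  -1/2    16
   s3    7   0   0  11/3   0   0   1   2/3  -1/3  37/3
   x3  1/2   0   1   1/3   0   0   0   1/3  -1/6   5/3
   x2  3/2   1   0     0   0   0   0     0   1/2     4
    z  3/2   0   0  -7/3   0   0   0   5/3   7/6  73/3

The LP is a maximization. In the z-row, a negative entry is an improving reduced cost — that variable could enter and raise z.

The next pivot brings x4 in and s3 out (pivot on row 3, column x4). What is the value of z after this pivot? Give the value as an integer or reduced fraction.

354/11

Minimum ratio for x4: (37/3)/(11/3) = 37/11.
z changes by −(z-row coeff of x4)·ratio = −(-7/3)·(37/11) = 259/33.
New z = 73/3 + (259/33) = 354/11.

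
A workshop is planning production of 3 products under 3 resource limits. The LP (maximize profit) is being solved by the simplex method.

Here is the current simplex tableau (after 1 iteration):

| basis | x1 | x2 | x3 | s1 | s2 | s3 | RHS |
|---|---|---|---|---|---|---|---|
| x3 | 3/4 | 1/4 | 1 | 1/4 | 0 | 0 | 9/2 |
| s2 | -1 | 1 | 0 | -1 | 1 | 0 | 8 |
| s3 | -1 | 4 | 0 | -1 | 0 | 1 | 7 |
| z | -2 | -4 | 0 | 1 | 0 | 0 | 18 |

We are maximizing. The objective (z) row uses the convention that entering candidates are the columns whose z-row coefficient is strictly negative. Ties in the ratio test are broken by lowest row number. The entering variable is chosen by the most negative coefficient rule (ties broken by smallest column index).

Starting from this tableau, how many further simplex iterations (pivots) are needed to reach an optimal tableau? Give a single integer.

2

pivot: x2 in, s3 out → z = 25
pivot: x1 in, x3 out → z = 40
No improving column remains; optimal.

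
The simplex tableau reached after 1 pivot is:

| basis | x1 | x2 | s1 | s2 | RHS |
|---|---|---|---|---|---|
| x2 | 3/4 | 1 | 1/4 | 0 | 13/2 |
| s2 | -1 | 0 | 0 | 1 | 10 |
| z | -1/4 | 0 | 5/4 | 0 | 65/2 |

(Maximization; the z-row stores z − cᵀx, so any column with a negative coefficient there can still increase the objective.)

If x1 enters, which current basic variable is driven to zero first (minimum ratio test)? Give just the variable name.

x2

Ratios: row 1 (x2): (13/2)/(3/4) = 26/3; row 2 (s2): entry -1 ≤ 0, skip.
Minimum ratio 26/3 is in the x2 row, so x2 leaves.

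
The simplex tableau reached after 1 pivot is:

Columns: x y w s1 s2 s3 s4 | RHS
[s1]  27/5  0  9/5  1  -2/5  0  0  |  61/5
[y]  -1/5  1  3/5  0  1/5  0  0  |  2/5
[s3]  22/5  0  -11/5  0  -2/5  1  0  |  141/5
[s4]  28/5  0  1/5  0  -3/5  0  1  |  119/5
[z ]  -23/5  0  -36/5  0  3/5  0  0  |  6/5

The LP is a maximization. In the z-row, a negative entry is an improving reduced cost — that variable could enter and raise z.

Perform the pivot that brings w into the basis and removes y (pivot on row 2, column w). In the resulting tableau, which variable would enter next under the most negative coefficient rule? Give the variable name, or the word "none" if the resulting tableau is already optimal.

x

Pivot element 3/5. New z-row = old z-row − (-36/5)·(row 2/(3/5)).
Updated z-row coefficients: x: -7, y: 12, w: 0, s1: 0, s2: 3, s3: 0, s4: 0.
The most negative is -7 in column x, so x would enter next.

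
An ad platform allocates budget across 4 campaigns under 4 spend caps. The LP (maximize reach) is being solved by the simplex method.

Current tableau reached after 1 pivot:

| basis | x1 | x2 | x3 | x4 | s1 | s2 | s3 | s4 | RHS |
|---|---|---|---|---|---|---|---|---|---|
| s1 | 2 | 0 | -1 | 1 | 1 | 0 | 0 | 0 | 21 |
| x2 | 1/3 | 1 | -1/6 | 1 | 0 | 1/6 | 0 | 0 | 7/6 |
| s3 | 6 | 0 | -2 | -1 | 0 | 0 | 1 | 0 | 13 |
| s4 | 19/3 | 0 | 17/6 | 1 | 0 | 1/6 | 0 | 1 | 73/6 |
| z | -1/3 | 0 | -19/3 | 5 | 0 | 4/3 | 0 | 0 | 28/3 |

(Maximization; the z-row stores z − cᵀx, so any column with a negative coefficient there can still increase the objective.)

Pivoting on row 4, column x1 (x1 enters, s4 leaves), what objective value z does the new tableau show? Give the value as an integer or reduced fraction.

379/38

Minimum ratio for x1: (73/6)/(19/3) = 73/38.
z changes by −(z-row coeff of x1)·ratio = −(-1/3)·(73/38) = 73/114.
New z = 28/3 + (73/114) = 379/38.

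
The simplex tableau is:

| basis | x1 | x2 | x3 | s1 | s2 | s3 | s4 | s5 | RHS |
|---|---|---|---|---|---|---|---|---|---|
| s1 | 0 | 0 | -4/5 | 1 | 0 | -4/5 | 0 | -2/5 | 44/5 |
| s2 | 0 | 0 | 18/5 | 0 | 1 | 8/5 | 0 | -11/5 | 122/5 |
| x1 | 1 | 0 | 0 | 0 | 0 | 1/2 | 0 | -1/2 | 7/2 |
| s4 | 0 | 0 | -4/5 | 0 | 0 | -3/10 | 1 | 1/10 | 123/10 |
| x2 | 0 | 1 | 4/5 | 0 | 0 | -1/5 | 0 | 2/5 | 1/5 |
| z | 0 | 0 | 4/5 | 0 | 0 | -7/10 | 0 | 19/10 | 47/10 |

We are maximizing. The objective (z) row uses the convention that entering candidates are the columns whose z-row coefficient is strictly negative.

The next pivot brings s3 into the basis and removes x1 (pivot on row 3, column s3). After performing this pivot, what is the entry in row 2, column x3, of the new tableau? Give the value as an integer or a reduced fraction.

Pivot element is row 3, column s3: 1/2.
Normalize row 3: new (row 3, x3) = 0/(1/2) = 0.
row 2 ← row 2 − (8/5)·(new row 3): 18/5 − (8/5)·0 = 18/5.

18/5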